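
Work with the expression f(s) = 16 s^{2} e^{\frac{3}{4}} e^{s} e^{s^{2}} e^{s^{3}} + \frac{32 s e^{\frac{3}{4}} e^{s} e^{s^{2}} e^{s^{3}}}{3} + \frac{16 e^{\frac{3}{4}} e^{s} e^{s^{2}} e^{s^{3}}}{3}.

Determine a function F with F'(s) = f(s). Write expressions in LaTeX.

Recognize the product-rule pattern: f = u'v + uv' with u = \frac{16 e^{\frac{s}{2}}}{3}, v = e^{s^{3} + s^{2} + \frac{s}{2} + \frac{3}{4}}, so integration by parts undoes it.
Check: d/ds[\frac{16 e^{\frac{3}{4}} e^{s} e^{s^{2}} e^{s^{3}}}{3}] = 16 s^{2} e^{\frac{3}{4}} e^{s} e^{s^{2}} e^{s^{3}} + \frac{32 s e^{\frac{3}{4}} e^{s} e^{s^{2}} e^{s^{3}}}{3} + \frac{16 e^{\frac{3}{4}} e^{s} e^{s^{2}} e^{s^{3}}}{3} = f(s).

An antiderivative is F(s) = \frac{16 e^{\frac{3}{4}} e^{s} e^{s^{2}} e^{s^{3}}}{3}.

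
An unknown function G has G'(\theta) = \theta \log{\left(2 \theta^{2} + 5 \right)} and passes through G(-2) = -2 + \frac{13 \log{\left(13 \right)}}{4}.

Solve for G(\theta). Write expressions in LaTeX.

G(\theta) = \frac{2 \theta^{2} \log{\left(2 \theta^{2} + 5 \right)} - 2 \theta^{2} + 5 \log{\left(2 \theta^{2} + 5 \right)}}{4}

Whatever form G(\theta) takes, its d/d\theta must return the stated G'(\theta).
A general antiderivative is \frac{\theta^{2} \log{\left(2 \theta^{2} + 5 \right)}}{2} - \frac{\theta^{2}}{2} + \frac{5 \log{\left(2 \theta^{2} + 5 \right)}}{4} + C.
The condition gives C = -2 + \frac{13 \log{\left(13 \right)}}{4} - (-2 + \frac{13 \log{\left(13 \right)}}{4}) = 0.
So G(\theta) = \frac{2 \theta^{2} \log{\left(2 \theta^{2} + 5 \right)} - 2 \theta^{2} + 5 \log{\left(2 \theta^{2} + 5 \right)}}{4}.
Check: d/d\theta[\frac{2 \theta^{2} \log{\left(2 \theta^{2} + 5 \right)} - 2 \theta^{2} + 5 \log{\left(2 \theta^{2} + 5 \right)}}{4}] = \theta \log{\left(2 \theta^{2} + 5 \right)} = G'(\theta).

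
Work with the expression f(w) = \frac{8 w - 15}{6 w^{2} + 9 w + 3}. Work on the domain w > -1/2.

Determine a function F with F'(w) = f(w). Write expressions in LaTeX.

The denominator factors as 3 \left(w + 1\right) \left(2 w + 1\right); partial fractions split f into directly integrable pieces: - \frac{38}{3 \left(2 w + 1\right)} + \frac{23}{3 \left(w + 1\right)}.
Check: d/dw[- \frac{19 \log{\left(w + \frac{1}{2} \right)}}{3} + \frac{23 \log{\left(w + 1 \right)}}{3}] = \frac{8 w - 15}{6 w^{2} + 9 w + 3} = f(w).

An antiderivative is F(w) = - \frac{19 \log{\left(w + \frac{1}{2} \right)}}{3} + \frac{23 \log{\left(w + 1 \right)}}{3}.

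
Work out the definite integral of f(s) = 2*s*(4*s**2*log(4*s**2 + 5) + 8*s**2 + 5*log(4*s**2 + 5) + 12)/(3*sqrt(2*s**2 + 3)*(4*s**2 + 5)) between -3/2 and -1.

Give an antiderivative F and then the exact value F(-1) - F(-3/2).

Antiderivative: F(s) = sqrt(2*s**2 + 3)*log(4*s**2 + 5)/3; value = -sqrt(30)*log(14)/6 + sqrt(5)*log(9)/3

Recognize the product-rule pattern: f = u'v + uv' with u = sqrt(2*s**2 + 3)/3, v = log(4*s**2 + 5), so integration by parts undoes it.
F(s) = sqrt(2*s**2 + 3)*log(4*s**2 + 5)/3 is an antiderivative of f.
Check: d/ds[sqrt(2*s**2 + 3)*log(4*s**2 + 5)/3] = (8*s**3*log(4*s**2 + 5) + 16*s**3 + 10*s*log(4*s**2 + 5) + 24*s)/(12*s**2*sqrt(2*s**2 + 3) + 15*sqrt(2*s**2 + 3)), which equals f(s).
F(-1) = sqrt(5)*log(9)/3; F(-3/2) = sqrt(30)*log(14)/6.
Integral = F(-1) - F(-3/2) = -sqrt(30)*log(14)/6 + sqrt(5)*log(9)/3.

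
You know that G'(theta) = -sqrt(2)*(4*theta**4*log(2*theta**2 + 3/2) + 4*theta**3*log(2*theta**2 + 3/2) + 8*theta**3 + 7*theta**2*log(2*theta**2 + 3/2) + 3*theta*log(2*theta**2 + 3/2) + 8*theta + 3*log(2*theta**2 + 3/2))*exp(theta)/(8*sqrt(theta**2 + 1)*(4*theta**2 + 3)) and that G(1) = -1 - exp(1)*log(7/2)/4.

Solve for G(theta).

A candidate passes only if d/dtheta[G] lands on the given G'(theta) exactly.
A general antiderivative is -sqrt(2*theta**2 + 2)*exp(theta)*log(2*theta**2 + 3/2)/8 + C.
The condition gives C = -1 - exp(1)*log(7/2)/4 - (-exp(1)*log(7/2)/4) = -1.
So G(theta) = -sqrt(2*theta**2 + 2)*exp(theta)*log(2*theta**2 + 3/2)/8 - 1.
Check: d/dtheta[-sqrt(2*theta**2 + 2)*exp(theta)*log(2*theta**2 + 3/2)/8 - 1] = (-4*sqrt(2)*theta**4*exp(theta)*log(2*theta**2 + 3/2) - 4*sqrt(2)*theta**3*exp(theta)*log(2*theta**2 + 3/2) - 8*sqrt(2)*theta**3*exp(theta) - 7*sqrt(2)*theta**2*exp(theta)*log(2*theta**2 + 3/2) - 3*sqrt(2)*theta*exp(theta)*log(2*theta**2 + 3/2) - 8*sqrt(2)*theta*exp(theta) - 3*sqrt(2)*exp(theta)*log(2*theta**2 + 3/2))/(32*theta**2*sqrt(theta**2 + 1) + 24*sqrt(theta**2 + 1)), which equals G'(theta).

G(theta) = -sqrt(2*theta**2 + 2)*exp(theta)*log(2*theta**2 + 3/2)/8 - 1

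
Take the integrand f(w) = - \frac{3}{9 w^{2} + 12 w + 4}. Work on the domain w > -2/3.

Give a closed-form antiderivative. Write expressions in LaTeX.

An antiderivative is F(w) = \frac{1}{3 w + 2}.

A first test for any F(w): its w-derivative must equal f(w) identically.
Check: d/dw[\frac{1}{3 w + 2}] = - \frac{3}{9 w^{2} + 12 w + 4} = f(w).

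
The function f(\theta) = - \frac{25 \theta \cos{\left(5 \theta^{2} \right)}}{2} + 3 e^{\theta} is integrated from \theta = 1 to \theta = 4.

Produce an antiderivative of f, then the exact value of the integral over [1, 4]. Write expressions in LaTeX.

Antiderivative: F(\theta) = \frac{12 e^{\theta} - 5 \sin{\left(5 \theta^{2} \right)}}{4}; value = - 3 e + \frac{5 \sin{\left(5 \right)}}{4} - \frac{5 \sin{\left(80 \right)}}{4} + 3 e^{4}

The integrand splits into summands that can be handled one at a time.
F(\theta) = \frac{12 e^{\theta} - 5 \sin{\left(5 \theta^{2} \right)}}{4} is an antiderivative of f.
Check: d/d\theta[\frac{12 e^{\theta} - 5 \sin{\left(5 \theta^{2} \right)}}{4}] = - \frac{25 \theta \cos{\left(5 \theta^{2} \right)}}{2} + 3 e^{\theta} = f(\theta).
F(4) = - \frac{5 \sin{\left(80 \right)}}{4} + 3 e^{4}; F(1) = - \frac{5 \sin{\left(5 \right)}}{4} + 3 e.
Integral = F(4) - F(1) = - 3 e + \frac{5 \sin{\left(5 \right)}}{4} - \frac{5 \sin{\left(80 \right)}}{4} + 3 e^{4}.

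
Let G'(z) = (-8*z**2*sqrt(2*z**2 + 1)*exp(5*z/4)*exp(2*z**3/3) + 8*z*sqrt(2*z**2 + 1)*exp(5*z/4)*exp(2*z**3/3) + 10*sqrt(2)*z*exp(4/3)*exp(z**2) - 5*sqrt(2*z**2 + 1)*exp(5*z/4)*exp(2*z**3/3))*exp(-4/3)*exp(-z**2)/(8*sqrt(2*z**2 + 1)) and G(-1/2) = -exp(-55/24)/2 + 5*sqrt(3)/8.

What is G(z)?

A candidate passes only if d/dz[G] lands on the given G'(z) exactly.
A general antiderivative is 5*sqrt(z**2 + 1/2)/4 - exp(2*z**3/3 - z**2 + 5*z/4 - 4/3)/2 + C.
The condition gives C = -exp(-55/24)/2 + 5*sqrt(3)/8 - (-exp(-55/24)/2 + 5*sqrt(3)/8) = 0.
So G(z) = (5*sqrt(2)*sqrt(2*z**2 + 1) - 4*exp(2*z**3/3 - z**2 + 5*z/4 - 4/3))/8.
Check: d/dz[(5*sqrt(2)*sqrt(2*z**2 + 1) - 4*exp(2*z**3/3 - z**2 + 5*z/4 - 4/3))/8] = (-8*z**2*sqrt(2*z**2 + 1)*exp(-4/3)*exp(5*z/4)*exp(-z**2)*exp(2*z**3/3) + 8*z*sqrt(2*z**2 + 1)*exp(-4/3)*exp(5*z/4)*exp(-z**2)*exp(2*z**3/3) + 10*sqrt(2)*z - 5*sqrt(2*z**2 + 1)*exp(-4/3)*exp(5*z/4)*exp(-z**2)*exp(2*z**3/3))/(8*sqrt(2*z**2 + 1)), which equals G'(z).

G(z) = (5*sqrt(2)*sqrt(2*z**2 + 1) - 4*exp(2*z**3/3 - z**2 + 5*z/4 - 4/3))/8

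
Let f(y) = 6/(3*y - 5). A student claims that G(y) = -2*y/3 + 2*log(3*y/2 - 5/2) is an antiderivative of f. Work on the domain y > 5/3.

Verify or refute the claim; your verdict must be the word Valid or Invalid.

d/dy[G] = (28 - 6*y)/(9*y - 15)
d/dy[G] - f(y) = -2/3 != 0.

Invalid: d/dy[G] - f = -2/3, which is not 0.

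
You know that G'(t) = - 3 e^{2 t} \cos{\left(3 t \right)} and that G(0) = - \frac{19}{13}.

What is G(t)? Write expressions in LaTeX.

G(t) = \frac{- 9 e^{2 t} \sin{\left(3 t \right)} - 6 e^{2 t} \cos{\left(3 t \right)} - 13}{13}

Differentiate the proposed G(t) back; it has to land on the given G'(t).
A general antiderivative is - \frac{9 e^{2 t} \sin{\left(3 t \right)}}{13} - \frac{6 e^{2 t} \cos{\left(3 t \right)}}{13} + C.
The condition gives C = - \frac{19}{13} - (- \frac{6}{13}) = -1.
So G(t) = \frac{- 9 e^{2 t} \sin{\left(3 t \right)} - 6 e^{2 t} \cos{\left(3 t \right)} - 13}{13}.
Check: d/dt[\frac{- 9 e^{2 t} \sin{\left(3 t \right)} - 6 e^{2 t} \cos{\left(3 t \right)} - 13}{13}] = - 3 e^{2 t} \cos{\left(3 t \right)} = G'(t).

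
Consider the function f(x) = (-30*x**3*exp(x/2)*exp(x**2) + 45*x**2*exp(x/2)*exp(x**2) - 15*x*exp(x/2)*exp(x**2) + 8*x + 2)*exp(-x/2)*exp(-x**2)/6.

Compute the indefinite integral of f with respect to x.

An antiderivative F(x) passes only if d/dx[F] lands on f(x) exactly.
Check: d/dx[-5*x**4/4 + 5*x**3/2 - 5*x**2/4 - 2*exp(-x/2)*exp(-x**2)/3] = (-30*x**3*exp(x/2)*exp(x**2) + 45*x**2*exp(x/2)*exp(x**2) - 15*x*exp(x/2)*exp(x**2) + 8*x + 2)*exp(-x/2)*exp(-x**2)/6 = f(x).

F(x) = -5*x**4/4 + 5*x**3/2 - 5*x**2/4 - 2*exp(-x/2)*exp(-x**2)/3 + C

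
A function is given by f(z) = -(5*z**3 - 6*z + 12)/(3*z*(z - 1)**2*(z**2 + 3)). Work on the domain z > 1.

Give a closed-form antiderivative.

Factor the denominator (3*z*(z - 1)**2*(z**2 + 3)) and decompose: f = (17*z - 33)/(24*(z**2 + 3)) + 5/(8*(z - 1)) - 11/(12*(z - 1)**2) - 4/(3*z); each piece integrates to a log, atan, or power term.
Check: d/dz[-4*log(z)/3 + 5*log(z - 1)/8 + 17*log(z**2 + 3)/48 - 11*sqrt(3)*atan(sqrt(3)*z/3)/24 + 11/(12*z - 12)] = (-5*z**3 + 6*z - 12)/(3*z**5 - 6*z**4 + 12*z**3 - 18*z**2 + 9*z), which equals f(z).

An antiderivative is F(z) = -4*log(z)/3 + 5*log(z - 1)/8 + 17*log(z**2 + 3)/48 - 11*sqrt(3)*atan(sqrt(3)*z/3)/24 + 11/(12*z - 12).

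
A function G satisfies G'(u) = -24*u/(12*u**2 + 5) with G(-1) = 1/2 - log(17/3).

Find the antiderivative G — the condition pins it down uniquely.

G(u) = -(2*log(4*u**2 + 5/3) - 1)/2

The substitution w = 4*u**2 + 5/3 works: G'(u) is exactly (dG/dw)*(dw/du) for that inner function.
A general antiderivative is -log(4*u**2 + 5/3) + C.
The condition gives C = 1/2 - log(17/3) - (-log(17/3)) = 1/2.
So G(u) = -(2*log(4*u**2 + 5/3) - 1)/2.
Check: d/du[-(2*log(4*u**2 + 5/3) - 1)/2] = -24*u/(12*u**2 + 5) = G'(u).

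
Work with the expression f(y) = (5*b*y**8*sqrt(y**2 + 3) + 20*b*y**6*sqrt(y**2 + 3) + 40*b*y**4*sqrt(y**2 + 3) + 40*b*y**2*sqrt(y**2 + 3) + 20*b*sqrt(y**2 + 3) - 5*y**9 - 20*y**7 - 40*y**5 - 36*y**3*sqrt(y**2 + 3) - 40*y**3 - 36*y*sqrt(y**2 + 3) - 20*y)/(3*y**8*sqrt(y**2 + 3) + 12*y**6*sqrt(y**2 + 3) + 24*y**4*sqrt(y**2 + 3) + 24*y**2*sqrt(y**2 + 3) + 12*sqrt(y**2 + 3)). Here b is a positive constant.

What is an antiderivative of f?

Recover f(y) by differentiating a candidate F(y); any mismatch rules it out.
Check: d/dy[5*b*y/3 - 5*sqrt(y**2 + 3)/3 + 3/(y**4 + 2*y**2 + 2)] = (5*b*y**8*sqrt(y**2 + 3) + 20*b*y**6*sqrt(y**2 + 3) + 40*b*y**4*sqrt(y**2 + 3) + 40*b*y**2*sqrt(y**2 + 3) + 20*b*sqrt(y**2 + 3) - 5*y**9 - 20*y**7 - 40*y**5 - 36*y**3*sqrt(y**2 + 3) - 40*y**3 - 36*y*sqrt(y**2 + 3) - 20*y)/(3*y**8*sqrt(y**2 + 3) + 12*y**6*sqrt(y**2 + 3) + 24*y**4*sqrt(y**2 + 3) + 24*y**2*sqrt(y**2 + 3) + 12*sqrt(y**2 + 3)) = f(y).

An antiderivative is F(y) = 5*b*y/3 - 5*sqrt(y**2 + 3)/3 + 3/(y**4 + 2*y**2 + 2).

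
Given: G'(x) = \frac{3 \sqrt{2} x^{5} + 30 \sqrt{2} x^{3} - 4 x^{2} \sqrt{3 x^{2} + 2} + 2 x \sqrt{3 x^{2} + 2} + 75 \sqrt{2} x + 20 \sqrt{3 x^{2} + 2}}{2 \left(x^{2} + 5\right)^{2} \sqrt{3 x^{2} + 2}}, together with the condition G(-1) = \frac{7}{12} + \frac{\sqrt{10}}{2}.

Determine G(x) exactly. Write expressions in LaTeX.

G(x) = \frac{x - \frac{1}{4}}{\frac{x^{2}}{2} + \frac{5}{2}} + \sqrt{\frac{3 x^{2}}{2} + 1} + 1

Whatever form G(x) takes, its d/dx must return the stated G'(x).
A general antiderivative is \frac{x - \frac{1}{4}}{\frac{x^{2}}{2} + \frac{5}{2}} + \sqrt{\frac{3 x^{2}}{2} + 1} + C.
The condition gives C = \frac{7}{12} + \frac{\sqrt{10}}{2} - (- \frac{5}{12} + \frac{\sqrt{10}}{2}) = 1.
So G(x) = \frac{x - \frac{1}{4}}{\frac{x^{2}}{2} + \frac{5}{2}} + \sqrt{\frac{3 x^{2}}{2} + 1} + 1.
Check: d/dx[\frac{x - \frac{1}{4}}{\frac{x^{2}}{2} + \frac{5}{2}} + \sqrt{\frac{3 x^{2}}{2} + 1} + 1] = \frac{3 \sqrt{2} x^{5} + 30 \sqrt{2} x^{3} - 4 x^{2} \sqrt{3 x^{2} + 2} + 2 x \sqrt{3 x^{2} + 2} + 75 \sqrt{2} x + 20 \sqrt{3 x^{2} + 2}}{2 x^{4} \sqrt{3 x^{2} + 2} + 20 x^{2} \sqrt{3 x^{2} + 2} + 50 \sqrt{3 x^{2} + 2}}, which equals G'(x).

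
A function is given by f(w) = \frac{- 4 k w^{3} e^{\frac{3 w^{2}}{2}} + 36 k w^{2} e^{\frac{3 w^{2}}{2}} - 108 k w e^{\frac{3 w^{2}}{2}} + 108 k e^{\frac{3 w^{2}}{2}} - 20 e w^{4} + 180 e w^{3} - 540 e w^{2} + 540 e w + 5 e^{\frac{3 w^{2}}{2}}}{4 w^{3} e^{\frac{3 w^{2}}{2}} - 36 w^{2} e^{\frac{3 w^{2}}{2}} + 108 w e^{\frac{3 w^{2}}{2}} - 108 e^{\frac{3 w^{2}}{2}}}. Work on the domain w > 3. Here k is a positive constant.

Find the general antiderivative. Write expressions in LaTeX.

F(w) = \frac{- \frac{24 k w^{3} e^{\frac{3 w^{2}}{2}}}{e} + \frac{144 k w^{2} e^{\frac{3 w^{2}}{2}}}{e} - \frac{216 k w e^{\frac{3 w^{2}}{2}}}{e} + 40 w^{2} - 240 w - \frac{15 e^{\frac{3 w^{2}}{2}}}{e} + 360}{\frac{24 w^{2} e^{\frac{3 w^{2}}{2}}}{e} - \frac{144 w e^{\frac{3 w^{2}}{2}}}{e} + \frac{216 e^{\frac{3 w^{2}}{2}}}{e}} + C

Check any antiderivative F(w) by computing F'(w) and comparing it with f(w).
Check: d/dw[\frac{- \frac{24 k w^{3} e^{\frac{3 w^{2}}{2}}}{e} + \frac{144 k w^{2} e^{\frac{3 w^{2}}{2}}}{e} - \frac{216 k w e^{\frac{3 w^{2}}{2}}}{e} + 40 w^{2} - 240 w - \frac{15 e^{\frac{3 w^{2}}{2}}}{e} + 360}{\frac{24 w^{2} e^{\frac{3 w^{2}}{2}}}{e} - \frac{144 w e^{\frac{3 w^{2}}{2}}}{e} + \frac{216 e^{\frac{3 w^{2}}{2}}}{e}}] = \frac{- 4 k w^{3} e^{\frac{3 w^{2}}{2}} + 36 k w^{2} e^{\frac{3 w^{2}}{2}} - 108 k w e^{\frac{3 w^{2}}{2}} + 108 k e^{\frac{3 w^{2}}{2}} - 20 e w^{4} + 180 e w^{3} - 540 e w^{2} + 540 e w + 5 e^{\frac{3 w^{2}}{2}}}{4 w^{3} e^{\frac{3 w^{2}}{2}} - 36 w^{2} e^{\frac{3 w^{2}}{2}} + 108 w e^{\frac{3 w^{2}}{2}} - 108 e^{\frac{3 w^{2}}{2}}} = f(w).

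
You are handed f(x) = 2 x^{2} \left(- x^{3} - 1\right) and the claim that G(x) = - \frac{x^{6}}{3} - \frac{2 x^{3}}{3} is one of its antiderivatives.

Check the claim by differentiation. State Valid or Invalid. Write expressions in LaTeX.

Valid - differentiating G returns exactly f.

d/dx[G] = - 2 x^{5} - 2 x^{2}
This equals f(x) exactly, so the claim holds.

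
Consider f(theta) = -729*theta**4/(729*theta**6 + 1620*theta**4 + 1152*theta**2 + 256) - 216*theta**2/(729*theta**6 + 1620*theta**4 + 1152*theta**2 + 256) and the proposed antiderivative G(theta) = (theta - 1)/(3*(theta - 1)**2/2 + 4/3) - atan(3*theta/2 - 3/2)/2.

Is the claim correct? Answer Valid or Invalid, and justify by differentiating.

d/dtheta[G] = (-729*theta**4 + 2916*theta**3 - 4590*theta**2 + 3348*theta - 945)/(729*theta**6 - 4374*theta**5 + 12555*theta**4 - 21060*theta**3 + 21807*theta**2 - 13158*theta + 3757)
d/dtheta[G] - f(theta) = (-1062882*theta**9 + 4782969*theta**8 - 9132912*theta**7 + 9644670*theta**6 - 5358150*theta**5 + 443961*theta**4 + 1761264*theta**3 - 1452168*theta**2 + 857088*theta - 241920)/(531441*theta**12 - 3188646*theta**11 + 10333575*theta**10 - 22438620*theta**9 + 37076211*theta**8 - 48748230*theta**7 + 52716177*theta**6 - 46696824*theta**5 + 34422084*theta**4 - 20549376*theta**3 + 9910656*theta**2 - 3368448*theta + 961792) != 0.

Invalid: d/dtheta[G] - f = (-1062882*theta**9 + 4782969*theta**8 - 9132912*theta**7 + 9644670*theta**6 - 5358150*theta**5 + 443961*theta**4 + 1761264*theta**3 - 1452168*theta**2 + 857088*theta - 241920)/(531441*theta**12 - 3188646*theta**11 + 10333575*theta**10 - 22438620*theta**9 + 37076211*theta**8 - 48748230*theta**7 + 52716177*theta**6 - 46696824*theta**5 + 34422084*theta**4 - 20549376*theta**3 + 9910656*theta**2 - 3368448*theta + 961792), which is not 0.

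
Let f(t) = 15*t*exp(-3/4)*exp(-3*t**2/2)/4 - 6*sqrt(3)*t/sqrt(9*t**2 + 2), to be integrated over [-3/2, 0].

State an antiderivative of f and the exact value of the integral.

The integrand splits into summands that can be handled one at a time.
F(t) = -(8*sqrt(3)*sqrt(9*t**2 + 2) + 15*exp(-3/4)*exp(-3*t**2/2))/12 is an antiderivative of f.
Check: d/dt[-(8*sqrt(3)*sqrt(9*t**2 + 2) + 15*exp(-3/4)*exp(-3*t**2/2))/12] = (15*t*sqrt(9*t**2 + 2) - 24*sqrt(3)*t*exp(3/4)*exp(3*t**2/2))*exp(-3/4)*exp(-3*t**2/2)/(4*sqrt(9*t**2 + 2)), which equals f(t).
F(0) = -2*sqrt(6)/3 - 5*exp(-3/4)/4; F(-3/2) = -sqrt(267)/3 - 5*exp(-33/8)/4.
Integral = F(0) - F(-3/2) = -2*sqrt(6)/3 - 5*exp(-3/4)/4 + 5*exp(-33/8)/4 + sqrt(267)/3.

Antiderivative: F(t) = -(8*sqrt(3)*sqrt(9*t**2 + 2) + 15*exp(-3/4)*exp(-3*t**2/2))/12; value = -2*sqrt(6)/3 - 5*exp(-3/4)/4 + 5*exp(-33/8)/4 + sqrt(267)/3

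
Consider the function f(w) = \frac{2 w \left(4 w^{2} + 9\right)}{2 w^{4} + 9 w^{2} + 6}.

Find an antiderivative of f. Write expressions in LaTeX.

f matches the chain-rule pattern g'(h)*h' with inner function h(w) = \frac{2 w^{4}}{3} + 3 w^{2} + 2; substituting u = h(w) collapses the integral.
Check: d/dw[\log{\left(\frac{2 w^{4}}{3} + 3 w^{2} + 2 \right)}] = \frac{8 w^{3} + 18 w}{2 w^{4} + 9 w^{2} + 6}, which equals f(w).

An antiderivative is F(w) = \log{\left(\frac{2 w^{4}}{3} + 3 w^{2} + 2 \right)}.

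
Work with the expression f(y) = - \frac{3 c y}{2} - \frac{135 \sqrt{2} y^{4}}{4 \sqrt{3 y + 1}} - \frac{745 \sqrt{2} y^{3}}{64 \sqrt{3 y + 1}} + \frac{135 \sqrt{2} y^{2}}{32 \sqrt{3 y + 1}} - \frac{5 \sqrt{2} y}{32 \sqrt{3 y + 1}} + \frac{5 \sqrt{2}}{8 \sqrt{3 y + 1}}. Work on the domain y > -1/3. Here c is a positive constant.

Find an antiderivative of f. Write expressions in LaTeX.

The integrand splits into summands that can be handled one at a time.
Check: d/dy[\frac{- 24 c y^{2} - 5 \sqrt{2} \sqrt{3 y + 1} \left(16 y^{4} + y^{3} - 4 y^{2} + 2 y - 4\right)}{32}] = \frac{- 96 c y \sqrt{3 y + 1} - 2160 \sqrt{2} y^{4} - 745 \sqrt{2} y^{3} + 270 \sqrt{2} y^{2} - 10 \sqrt{2} y + 40 \sqrt{2}}{64 \sqrt{3 y + 1}}, which equals f(y).

An antiderivative is F(y) = \frac{- 24 c y^{2} - 5 \sqrt{2} \sqrt{3 y + 1} \left(16 y^{4} + y^{3} - 4 y^{2} + 2 y - 4\right)}{32}.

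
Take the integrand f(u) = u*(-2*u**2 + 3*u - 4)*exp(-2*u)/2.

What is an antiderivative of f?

Recognize the product-rule pattern: f = v'r + vr' with v = u**3/2 + u + 1/2, r = exp(-2*u), so integration by parts undoes it.
Check: d/du[(u**3 + 2*u + 1)*exp(-2*u)/2] = (-2*u**3 + 3*u**2 - 4*u)*exp(-2*u)/2, which equals f(u).

An antiderivative is F(u) = (u**3 + 2*u + 1)*exp(-2*u)/2.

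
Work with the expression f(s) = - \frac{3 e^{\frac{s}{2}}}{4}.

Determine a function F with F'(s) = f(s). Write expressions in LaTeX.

A candidate is checked by its d/ds: the result must match f(s).
Check: d/ds[- \frac{3 e^{\frac{s}{2}}}{2}] = - \frac{3 e^{\frac{s}{2}}}{4} = f(s).

An antiderivative is F(s) = - \frac{3 e^{\frac{s}{2}}}{2}.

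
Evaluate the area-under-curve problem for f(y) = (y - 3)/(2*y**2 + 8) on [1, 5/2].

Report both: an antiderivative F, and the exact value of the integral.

Whatever form F(y) takes, F'(y) = f(y) is non-negotiable.
F(y) = (log(y**2 + 4) - 3*atan(y/2))/4 is an antiderivative of f.
Check: d/dy[(log(y**2 + 4) - 3*atan(y/2))/4] = (y - 3)/(2*y**2 + 8) = f(y).
F(5/2) = -3*atan(5/4)/4 + log(41/4)/4; F(1) = -3*atan(1/2)/4 + log(5)/4.
Integral = F(5/2) - F(1) = -3*atan(5/4)/4 - log(5)/4 + 3*atan(1/2)/4 + log(41/4)/4.

Antiderivative: F(y) = (log(y**2 + 4) - 3*atan(y/2))/4; value = -3*atan(5/4)/4 - log(5)/4 + 3*atan(1/2)/4 + log(41/4)/4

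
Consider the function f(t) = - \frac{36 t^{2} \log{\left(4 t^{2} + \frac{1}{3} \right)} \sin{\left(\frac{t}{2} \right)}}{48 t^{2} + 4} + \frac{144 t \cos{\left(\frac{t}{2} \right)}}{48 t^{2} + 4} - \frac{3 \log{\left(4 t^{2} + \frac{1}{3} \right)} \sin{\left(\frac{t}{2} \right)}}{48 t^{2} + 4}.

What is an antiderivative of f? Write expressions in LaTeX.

Recognize the product-rule pattern: f = u'v + uv' with u = \frac{3 \cos{\left(\frac{t}{2} \right)}}{2}, v = \log{\left(4 t^{2} + \frac{1}{3} \right)}, so integration by parts undoes it.
Check: d/dt[\frac{3 \log{\left(4 t^{2} + \frac{1}{3} \right)} \cos{\left(\frac{t}{2} \right)}}{2}] = \frac{- 36 t^{2} \log{\left(4 t^{2} + \frac{1}{3} \right)} \sin{\left(\frac{t}{2} \right)} + 144 t \cos{\left(\frac{t}{2} \right)} - 3 \log{\left(4 t^{2} + \frac{1}{3} \right)} \sin{\left(\frac{t}{2} \right)}}{48 t^{2} + 4}, which equals f(t).

An antiderivative is F(t) = \frac{3 \log{\left(4 t^{2} + \frac{1}{3} \right)} \cos{\left(\frac{t}{2} \right)}}{2}.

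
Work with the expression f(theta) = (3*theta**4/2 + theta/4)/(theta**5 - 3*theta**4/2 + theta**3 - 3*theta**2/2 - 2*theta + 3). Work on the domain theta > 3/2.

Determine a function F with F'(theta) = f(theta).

Factor the denominator (2*(theta - 1)*(theta + 1)*(2*theta - 3)*(theta**2 + 2)) and decompose: f = (3*theta + 4)/(6*(theta**2 + 2)) + 3/(2*theta - 3) + 1/(12*(theta + 1)) - 7/(12*(theta - 1)); each piece integrates to a log, atan, or power term.
Check: d/dtheta[3*log(theta - 3/2)/2 - 7*log(theta - 1)/12 + log(theta + 1)/12 + log(theta**2 + 2)/4 + sqrt(2)*atan(sqrt(2)*theta/2)/3] = (6*theta**4 + theta)/(4*theta**5 - 6*theta**4 + 4*theta**3 - 6*theta**2 - 8*theta + 12), which equals f(theta).

An antiderivative is F(theta) = 3*log(theta - 3/2)/2 - 7*log(theta - 1)/12 + log(theta + 1)/12 + log(theta**2 + 2)/4 + sqrt(2)*atan(sqrt(2)*theta/2)/3.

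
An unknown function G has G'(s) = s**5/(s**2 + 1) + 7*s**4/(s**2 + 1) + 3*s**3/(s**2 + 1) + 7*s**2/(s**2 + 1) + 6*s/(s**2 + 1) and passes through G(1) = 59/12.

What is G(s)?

The integrand splits into summands that can be handled one at a time.
A general antiderivative is 4*s**3/3 + (-s**2/2 - s)**2 + 2*log(s**2/2 + 1/2) - 2/3 + C.
The condition gives C = 59/12 - (35/12) = 2.
So G(s) = s**4/4 + 7*s**3/3 + s**2 + 2*log(s**2 + 1) - 2*log(2) + 4/3.
Check: d/ds[s**4/4 + 7*s**3/3 + s**2 + 2*log(s**2 + 1) - 2*log(2) + 4/3] = (s**5 + 7*s**4 + 3*s**3 + 7*s**2 + 6*s)/(s**2 + 1), which equals G'(s).

G(s) = s**4/4 + 7*s**3/3 + s**2 + 2*log(s**2 + 1) - 2*log(2) + 4/3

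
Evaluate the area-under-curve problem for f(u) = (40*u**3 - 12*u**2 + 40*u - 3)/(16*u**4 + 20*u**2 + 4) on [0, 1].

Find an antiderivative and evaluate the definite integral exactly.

Antiderivative: F(u) = -(-5*log(4*u**2 + 1) + 3*atan(u))/4; value = -3*pi/16 + 5*log(5)/4

An antiderivative F(u) passes only if d/du[F] lands on f(u) exactly.
F(u) = -(-5*log(4*u**2 + 1) + 3*atan(u))/4 is an antiderivative of f.
Check: d/du[-(-5*log(4*u**2 + 1) + 3*atan(u))/4] = (40*u**3 - 12*u**2 + 40*u - 3)/(16*u**4 + 20*u**2 + 4) = f(u).
F(1) = -3*pi/16 + 5*log(5)/4; F(0) = 0.
Integral = F(1) - F(0) = -3*pi/16 + 5*log(5)/4.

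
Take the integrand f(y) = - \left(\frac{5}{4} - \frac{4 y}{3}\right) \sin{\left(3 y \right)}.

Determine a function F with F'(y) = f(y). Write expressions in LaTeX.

An antiderivative is F(y) = - \frac{4 y \cos{\left(3 y \right)}}{9} + \frac{4 \sin{\left(3 y \right)}}{27} + \frac{5 \cos{\left(3 y \right)}}{12}.

A first test for any F(y): its y-derivative must equal f(y) identically.
Check: d/dy[- \frac{4 y \cos{\left(3 y \right)}}{9} + \frac{4 \sin{\left(3 y \right)}}{27} + \frac{5 \cos{\left(3 y \right)}}{12}] = \frac{4 y \sin{\left(3 y \right)}}{3} - \frac{5 \sin{\left(3 y \right)}}{4}, which equals f(y).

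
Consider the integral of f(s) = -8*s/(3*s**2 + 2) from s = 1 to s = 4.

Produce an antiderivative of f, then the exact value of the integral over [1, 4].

The substitution u = s**2 + 2/3 works: f is exactly (dF/du)*(du/ds) for that inner function.
F(s) = -4*log(s**2 + 2/3)/3 is an antiderivative of f.
Check: d/ds[-4*log(s**2 + 2/3)/3] = -8*s/(3*s**2 + 2) = f(s).
F(4) = -4*log(50/3)/3; F(1) = -4*log(5/3)/3.
Integral = F(4) - F(1) = -4*log(50/3)/3 + 4*log(5/3)/3.

Antiderivative: F(s) = -4*log(s**2 + 2/3)/3; value = -4*log(50/3)/3 + 4*log(5/3)/3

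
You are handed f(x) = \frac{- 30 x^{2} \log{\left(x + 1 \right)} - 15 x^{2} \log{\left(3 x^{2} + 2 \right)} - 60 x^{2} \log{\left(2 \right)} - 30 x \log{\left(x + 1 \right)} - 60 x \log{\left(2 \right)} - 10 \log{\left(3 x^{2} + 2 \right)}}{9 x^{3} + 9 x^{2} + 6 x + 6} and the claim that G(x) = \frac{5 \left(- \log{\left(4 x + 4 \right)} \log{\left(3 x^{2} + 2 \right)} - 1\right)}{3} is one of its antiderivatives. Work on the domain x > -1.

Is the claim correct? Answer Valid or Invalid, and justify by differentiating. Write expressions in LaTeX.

d/dx[G] = \frac{- 30 x^{2} \log{\left(x + 1 \right)} - 15 x^{2} \log{\left(3 x^{2} + 2 \right)} - 60 x^{2} \log{\left(2 \right)} - 30 x \log{\left(x + 1 \right)} - 60 x \log{\left(2 \right)} - 10 \log{\left(3 x^{2} + 2 \right)}}{9 x^{3} + 9 x^{2} + 6 x + 6}
This equals f(x) exactly, so the claim holds.

Valid - differentiating G returns exactly f.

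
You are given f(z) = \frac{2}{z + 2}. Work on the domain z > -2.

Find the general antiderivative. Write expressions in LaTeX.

F(z) = 2 \log{\left(2 z + 4 \right)} + C

Whatever form F(z) takes, F'(z) = f(z) is non-negotiable.
Check: d/dz[2 \log{\left(2 z + 4 \right)}] = \frac{2}{z + 2} = f(z).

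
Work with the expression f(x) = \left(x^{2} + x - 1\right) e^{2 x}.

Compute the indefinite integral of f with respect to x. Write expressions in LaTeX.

Recognize the product-rule pattern: f = u'v + uv' with u = \frac{x^{2}}{2} - \frac{1}{2}, v = e^{2 x}, so integration by parts undoes it.
Check: d/dx[\frac{x^{2} e^{2 x}}{2} - \frac{e^{2 x}}{2}] = x^{2} e^{2 x} + x e^{2 x} - e^{2 x}, which equals f(x).

F(x) = \frac{x^{2} e^{2 x}}{2} - \frac{e^{2 x}}{2} + C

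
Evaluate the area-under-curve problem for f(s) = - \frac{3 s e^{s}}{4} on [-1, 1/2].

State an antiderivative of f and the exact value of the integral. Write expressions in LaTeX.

Recognize the product-rule pattern: f = u'v + uv' with u = \frac{3}{4} - \frac{3 s}{4}, v = e^{s}, so integration by parts undoes it.
F(s) = - \frac{3 s e^{s}}{4} + \frac{3 e^{s}}{4} is an antiderivative of f.
Check: d/ds[- \frac{3 s e^{s}}{4} + \frac{3 e^{s}}{4}] = - \frac{3 s e^{s}}{4} = f(s).
F(1/2) = \frac{3 e^{\frac{1}{2}}}{8}; F(-1) = \frac{3}{2 e}.
Integral = F(1/2) - F(-1) = - \frac{3}{2 e} + \frac{3 e^{\frac{1}{2}}}{8}.

Antiderivative: F(s) = - \frac{3 s e^{s}}{4} + \frac{3 e^{s}}{4}; value = - \frac{3}{2 e} + \frac{3 e^{\frac{1}{2}}}{8}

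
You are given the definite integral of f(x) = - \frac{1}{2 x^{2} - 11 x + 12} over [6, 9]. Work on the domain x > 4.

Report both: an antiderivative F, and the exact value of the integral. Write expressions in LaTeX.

Antiderivative: F(x) = - \frac{\log{\left(x - 4 \right)}}{5} + \frac{\log{\left(x - \frac{3}{2} \right)}}{5}; value = - \frac{\log{\left(5 \right)}}{5} - \frac{\log{\left(\frac{9}{2} \right)}}{5} + \frac{\log{\left(2 \right)}}{5} + \frac{\log{\left(\frac{15}{2} \right)}}{5}

Factor the denominator (\left(x - 4\right) \left(2 x - 3\right)) and decompose: f = \frac{2}{5 \left(2 x - 3\right)} - \frac{1}{5 \left(x - 4\right)}; each piece integrates to a log, atan, or power term.
F(x) = - \frac{\log{\left(x - 4 \right)}}{5} + \frac{\log{\left(x - \frac{3}{2} \right)}}{5} is an antiderivative of f.
Check: d/dx[- \frac{\log{\left(x - 4 \right)}}{5} + \frac{\log{\left(x - \frac{3}{2} \right)}}{5}] = - \frac{1}{2 x^{2} - 11 x + 12} = f(x).
F(9) = - \frac{\log{\left(5 \right)}}{5} + \frac{\log{\left(\frac{15}{2} \right)}}{5}; F(6) = - \frac{\log{\left(2 \right)}}{5} + \frac{\log{\left(\frac{9}{2} \right)}}{5}.
Integral = F(9) - F(6) = - \frac{\log{\left(5 \right)}}{5} - \frac{\log{\left(\frac{9}{2} \right)}}{5} + \frac{\log{\left(2 \right)}}{5} + \frac{\log{\left(\frac{15}{2} \right)}}{5}.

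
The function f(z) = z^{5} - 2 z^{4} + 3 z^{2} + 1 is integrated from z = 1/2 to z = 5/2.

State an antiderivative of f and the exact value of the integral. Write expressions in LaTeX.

The integrand splits into summands that can be handled one at a time.
F(z) = \frac{z^{6}}{6} - \frac{2 z^{5}}{5} + z^{3} + z is an antiderivative of f.
Check: d/dz[\frac{z^{6}}{6} - \frac{2 z^{5}}{5} + z^{3} + z] = z^{5} - 2 z^{4} + 3 z^{2} + 1 = f(z).
F(5/2) = \frac{7585}{384}; F(1/2) = \frac{1181}{1920}.
Integral = F(5/2) - F(1/2) = \frac{1531}{80}.

Antiderivative: F(z) = \frac{z^{6}}{6} - \frac{2 z^{5}}{5} + z^{3} + z; value = \frac{1531}{80}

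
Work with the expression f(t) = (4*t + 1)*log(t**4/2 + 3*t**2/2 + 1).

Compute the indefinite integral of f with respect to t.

A candidate is checked by its d/dt: the result must match f(t).
Check: d/dt[-4*t**2 - 4*t + (2*t**2 + t)*log(t**4/2 + 3*t**2/2 + 1) + 2*log(t**2 + 1) + 4*log(t**2 + 2) + 2*atan(t) + 2*sqrt(2)*atan(sqrt(2)*t/2)] = 4*t*log(t**4/2 + 3*t**2/2 + 1) + log(t**4/2 + 3*t**2/2 + 1), which equals f(t).

F(t) = -4*t**2 - 4*t + (2*t**2 + t)*log(t**4/2 + 3*t**2/2 + 1) + 2*log(t**2 + 1) + 4*log(t**2 + 2) + 2*atan(t) + 2*sqrt(2)*atan(sqrt(2)*t/2) + C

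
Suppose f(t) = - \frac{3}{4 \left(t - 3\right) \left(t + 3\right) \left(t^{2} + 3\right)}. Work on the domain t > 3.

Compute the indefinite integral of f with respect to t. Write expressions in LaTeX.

F(t) = - \frac{\log{\left(t - 3 \right)}}{96} + \frac{\log{\left(t + 3 \right)}}{96} + \frac{\sqrt{3} \operatorname{atan}{\left(\frac{\sqrt{3} t}{3} \right)}}{48} + C

Factor the denominator (4 \left(t - 3\right) \left(t + 3\right) \left(t^{2} + 3\right)) and decompose: f = \frac{1}{16 \left(t^{2} + 3\right)} + \frac{1}{96 \left(t + 3\right)} - \frac{1}{96 \left(t - 3\right)}; each piece integrates to a log, atan, or power term.
Check: d/dt[- \frac{\log{\left(t - 3 \right)}}{96} + \frac{\log{\left(t + 3 \right)}}{96} + \frac{\sqrt{3} \operatorname{atan}{\left(\frac{\sqrt{3} t}{3} \right)}}{48}] = - \frac{3}{4 t^{4} - 24 t^{2} - 108}, which equals f(t).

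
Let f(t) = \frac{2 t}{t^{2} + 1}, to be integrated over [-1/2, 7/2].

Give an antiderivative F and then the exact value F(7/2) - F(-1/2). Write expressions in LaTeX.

Antiderivative: F(t) = \log{\left(t^{2} + 1 \right)}; value = - \log{\left(\frac{5}{4} \right)} + \log{\left(\frac{53}{4} \right)}

f matches the chain-rule pattern g'(h)*h' with inner function h(t) = t^{2} + 1; substituting u = h(t) collapses the integral.
F(t) = \log{\left(t^{2} + 1 \right)} is an antiderivative of f.
Check: d/dt[\log{\left(t^{2} + 1 \right)}] = \frac{2 t}{t^{2} + 1} = f(t).
F(7/2) = \log{\left(\frac{53}{4} \right)}; F(-1/2) = \log{\left(\frac{5}{4} \right)}.
Integral = F(7/2) - F(-1/2) = - \log{\left(\frac{5}{4} \right)} + \log{\left(\frac{53}{4} \right)}.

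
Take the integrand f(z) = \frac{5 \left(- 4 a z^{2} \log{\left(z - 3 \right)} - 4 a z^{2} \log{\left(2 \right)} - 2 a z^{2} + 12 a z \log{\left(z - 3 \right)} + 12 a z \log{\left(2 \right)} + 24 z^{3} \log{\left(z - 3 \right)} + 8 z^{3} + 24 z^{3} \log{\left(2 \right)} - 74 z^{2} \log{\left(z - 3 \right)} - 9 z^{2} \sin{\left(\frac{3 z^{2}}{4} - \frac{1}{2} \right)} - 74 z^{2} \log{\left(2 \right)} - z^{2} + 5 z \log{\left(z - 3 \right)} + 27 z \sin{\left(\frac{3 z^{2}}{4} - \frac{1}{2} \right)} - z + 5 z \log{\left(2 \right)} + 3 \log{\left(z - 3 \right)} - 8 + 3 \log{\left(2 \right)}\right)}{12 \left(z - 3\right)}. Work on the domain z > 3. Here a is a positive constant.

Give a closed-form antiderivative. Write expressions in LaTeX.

A candidate is checked by its d/dz: the result must match f(z).
Check: d/dz[- \frac{5 a z^{2} \log{\left(2 z - 6 \right)}}{6} + \frac{10 z^{3} \log{\left(2 z - 6 \right)}}{3} - \frac{5 z^{2} \log{\left(2 z - 6 \right)}}{12} - \frac{5 z \log{\left(2 z - 6 \right)}}{12} - \frac{10 \log{\left(2 z - 6 \right)}}{3} + \frac{5 \cos{\left(\frac{3 z^{2}}{4} - \frac{1}{2} \right)}}{2}] = \frac{- 20 a z^{2} \log{\left(z - 3 \right)} - 20 a z^{2} \log{\left(2 \right)} - 10 a z^{2} + 60 a z \log{\left(z - 3 \right)} + 60 a z \log{\left(2 \right)} + 120 z^{3} \log{\left(z - 3 \right)} + 40 z^{3} + 120 z^{3} \log{\left(2 \right)} - 370 z^{2} \log{\left(z - 3 \right)} - 45 z^{2} \sin{\left(\frac{3 z^{2}}{4} - \frac{1}{2} \right)} - 370 z^{2} \log{\left(2 \right)} - 5 z^{2} + 25 z \log{\left(z - 3 \right)} + 135 z \sin{\left(\frac{3 z^{2}}{4} - \frac{1}{2} \right)} - 5 z + 25 z \log{\left(2 \right)} + 15 \log{\left(z - 3 \right)} - 40 + 15 \log{\left(2 \right)}}{12 z - 36}, which equals f(z).

An antiderivative is F(z) = - \frac{5 a z^{2} \log{\left(2 z - 6 \right)}}{6} + \frac{10 z^{3} \log{\left(2 z - 6 \right)}}{3} - \frac{5 z^{2} \log{\left(2 z - 6 \right)}}{12} - \frac{5 z \log{\left(2 z - 6 \right)}}{12} - \frac{10 \log{\left(2 z - 6 \right)}}{3} + \frac{5 \cos{\left(\frac{3 z^{2}}{4} - \frac{1}{2} \right)}}{2}.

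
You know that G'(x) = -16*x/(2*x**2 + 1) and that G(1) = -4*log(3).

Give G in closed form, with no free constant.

G(x) = -4*log(2*x**2 + 1)

The substitution u = 2*x**2 + 1 works: G'(x) is exactly (dG/du)*(du/dx) for that inner function.
A general antiderivative is -4*log(2*x**2 + 1) + C.
The condition gives C = -4*log(3) - (-4*log(3)) = 0.
So G(x) = -4*log(2*x**2 + 1).
Check: d/dx[-4*log(2*x**2 + 1)] = -16*x/(2*x**2 + 1) = G'(x).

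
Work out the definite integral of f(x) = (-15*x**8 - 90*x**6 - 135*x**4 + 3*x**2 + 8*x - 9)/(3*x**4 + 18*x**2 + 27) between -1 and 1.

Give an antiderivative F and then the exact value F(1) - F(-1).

Check any antiderivative F(x) by computing F'(x) and comparing it with f(x).
F(x) = -(6*x**7 + 18*x**5 + 3*x**2 + 6*x + 17)/(6*(x**2 + 3)) is an antiderivative of f.
Check: d/dx[-(6*x**7 + 18*x**5 + 3*x**2 + 6*x + 17)/(6*(x**2 + 3))] = (-15*x**8 - 90*x**6 - 135*x**4 + 3*x**2 + 8*x - 9)/(3*x**4 + 18*x**2 + 27) = f(x).
F(1) = -25/12; F(-1) = 5/12.
Integral = F(1) - F(-1) = -5/2.

Antiderivative: F(x) = -(6*x**7 + 18*x**5 + 3*x**2 + 6*x + 17)/(6*(x**2 + 3)); value = -5/2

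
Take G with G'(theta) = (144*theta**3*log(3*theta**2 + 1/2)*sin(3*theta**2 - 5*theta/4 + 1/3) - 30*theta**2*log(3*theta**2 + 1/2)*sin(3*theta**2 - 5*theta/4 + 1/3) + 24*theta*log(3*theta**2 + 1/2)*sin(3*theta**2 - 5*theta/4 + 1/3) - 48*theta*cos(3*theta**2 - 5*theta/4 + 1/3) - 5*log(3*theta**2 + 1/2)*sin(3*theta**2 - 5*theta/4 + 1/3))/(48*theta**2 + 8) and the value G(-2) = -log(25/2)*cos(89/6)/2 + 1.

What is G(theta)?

G(theta) = -log(3*theta**2 + 1/2)*cos(3*theta**2 - 5*theta/4 + 1/3)/2 + 1

Recognize the product-rule pattern: G'(theta) = u'v + uv' with u = -cos(3*theta**2 - 5*theta/4 + 1/3)/2, v = log(3*theta**2 + 1/2), so integration by parts undoes it.
A general antiderivative is -log(3*theta**2 + 1/2)*cos(3*theta**2 - 5*theta/4 + 1/3)/2 + C.
The condition gives C = -log(25/2)*cos(89/6)/2 + 1 - (-log(25/2)*cos(89/6)/2) = 1.
So G(theta) = -log(3*theta**2 + 1/2)*cos(3*theta**2 - 5*theta/4 + 1/3)/2 + 1.
Check: d/dtheta[-log(3*theta**2 + 1/2)*cos(3*theta**2 - 5*theta/4 + 1/3)/2 + 1] = (144*theta**3*log(3*theta**2 + 1/2)*sin(3*theta**2 - 5*theta/4 + 1/3) - 30*theta**2*log(3*theta**2 + 1/2)*sin(3*theta**2 - 5*theta/4 + 1/3) + 24*theta*log(3*theta**2 + 1/2)*sin(3*theta**2 - 5*theta/4 + 1/3) - 48*theta*cos(3*theta**2 - 5*theta/4 + 1/3) - 5*log(3*theta**2 + 1/2)*sin(3*theta**2 - 5*theta/4 + 1/3))/(48*theta**2 + 8) = G'(theta).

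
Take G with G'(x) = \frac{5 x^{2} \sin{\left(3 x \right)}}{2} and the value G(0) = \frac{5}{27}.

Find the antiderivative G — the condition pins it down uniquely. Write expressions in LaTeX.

Since d/dx undoes antidifferentiation here, G(x) must give back the stated G'(x).
A general antiderivative is - \frac{5 x^{2} \cos{\left(3 x \right)}}{6} + \frac{5 x \sin{\left(3 x \right)}}{9} + \frac{5 \cos{\left(3 x \right)}}{27} + C.
The condition gives C = \frac{5}{27} - (\frac{5}{27}) = 0.
So G(x) = - \frac{5 x^{2} \cos{\left(3 x \right)}}{6} + \frac{5 x \sin{\left(3 x \right)}}{9} + \frac{5 \cos{\left(3 x \right)}}{27}.
Check: d/dx[- \frac{5 x^{2} \cos{\left(3 x \right)}}{6} + \frac{5 x \sin{\left(3 x \right)}}{9} + \frac{5 \cos{\left(3 x \right)}}{27}] = \frac{5 x^{2} \sin{\left(3 x \right)}}{2} = G'(x).

G(x) = - \frac{5 x^{2} \cos{\left(3 x \right)}}{6} + \frac{5 x \sin{\left(3 x \right)}}{9} + \frac{5 \cos{\left(3 x \right)}}{27}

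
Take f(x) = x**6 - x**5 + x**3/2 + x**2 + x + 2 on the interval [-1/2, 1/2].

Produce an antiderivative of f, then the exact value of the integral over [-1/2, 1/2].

Integrate term by term and add the pieces.
F(x) = x*(24*x**6 - 28*x**5 + 21*x**3 + 56*x**2 + 84*x + 336)/168 is an antiderivative of f.
Check: d/dx[x*(24*x**6 - 28*x**5 + 21*x**3 + 56*x**2 + 84*x + 336)/168] = x**6 - x**5 + x**3/2 + x**2 + x + 2 = f(x).
F(1/2) = 1051/896; F(-1/2) = -2453/2688.
Integral = F(1/2) - F(-1/2) = 2803/1344.

Antiderivative: F(x) = x*(24*x**6 - 28*x**5 + 21*x**3 + 56*x**2 + 84*x + 336)/168; value = 2803/1344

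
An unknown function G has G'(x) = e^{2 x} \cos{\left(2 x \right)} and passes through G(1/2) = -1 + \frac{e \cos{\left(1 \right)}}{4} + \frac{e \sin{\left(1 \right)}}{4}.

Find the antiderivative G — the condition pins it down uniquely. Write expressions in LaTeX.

Since d/dx undoes antidifferentiation here, G(x) must give back the stated G'(x).
A general antiderivative is \frac{e^{2 x} \sin{\left(2 x \right)}}{4} + \frac{e^{2 x} \cos{\left(2 x \right)}}{4} + C.
The condition gives C = -1 + \frac{e \cos{\left(1 \right)}}{4} + \frac{e \sin{\left(1 \right)}}{4} - (\frac{e \cos{\left(1 \right)}}{4} + \frac{e \sin{\left(1 \right)}}{4}) = -1.
So G(x) = \frac{e^{2 x} \sin{\left(2 x \right)}}{4} + \frac{e^{2 x} \cos{\left(2 x \right)}}{4} - 1.
Check: d/dx[\frac{e^{2 x} \sin{\left(2 x \right)}}{4} + \frac{e^{2 x} \cos{\left(2 x \right)}}{4} - 1] = e^{2 x} \cos{\left(2 x \right)} = G'(x).

G(x) = \frac{e^{2 x} \sin{\left(2 x \right)}}{4} + \frac{e^{2 x} \cos{\left(2 x \right)}}{4} - 1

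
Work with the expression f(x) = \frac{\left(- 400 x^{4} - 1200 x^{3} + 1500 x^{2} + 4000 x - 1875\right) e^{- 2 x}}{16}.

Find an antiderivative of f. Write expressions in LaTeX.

An antiderivative is F(x) = \frac{25 x^{4} e^{- 2 x}}{2} + \frac{125 x^{3} e^{- 2 x}}{2} + \frac{375 x^{2} e^{- 2 x}}{8} - \frac{625 x e^{- 2 x}}{8} + \frac{625 e^{- 2 x}}{32}.

Recognize the product-rule pattern: f = u'v + uv' with u = \frac{25 \left(- 2 x^{2} - 5 x + \frac{5}{2}\right)^{2}}{8}, v = e^{- 2 x}, so integration by parts undoes it.
Check: d/dx[\frac{25 x^{4} e^{- 2 x}}{2} + \frac{125 x^{3} e^{- 2 x}}{2} + \frac{375 x^{2} e^{- 2 x}}{8} - \frac{625 x e^{- 2 x}}{8} + \frac{625 e^{- 2 x}}{32}] = \frac{\left(- 400 x^{4} - 1200 x^{3} + 1500 x^{2} + 4000 x - 1875\right) e^{- 2 x}}{16} = f(x).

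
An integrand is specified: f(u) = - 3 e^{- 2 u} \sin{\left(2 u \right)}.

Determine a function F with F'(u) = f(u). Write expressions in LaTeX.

Differentiate the proposed F(u) back; it has to land on f(u) exactly.
Check: d/du[\frac{3 e^{- 2 u} \sin{\left(2 u \right)}}{4} + \frac{3 e^{- 2 u} \cos{\left(2 u \right)}}{4}] = - 3 e^{- 2 u} \sin{\left(2 u \right)} = f(u).

An antiderivative is F(u) = \frac{3 e^{- 2 u} \sin{\left(2 u \right)}}{4} + \frac{3 e^{- 2 u} \cos{\left(2 u \right)}}{4}.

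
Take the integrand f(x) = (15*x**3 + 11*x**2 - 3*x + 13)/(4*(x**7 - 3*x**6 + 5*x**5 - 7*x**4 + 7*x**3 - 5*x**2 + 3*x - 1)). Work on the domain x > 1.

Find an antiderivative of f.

Check any antiderivative F(x) by computing F'(x) and comparing it with f(x).
Check: d/dx[-5*x/(4*x**4 - 8*x**3 + 8*x**2 - 8*x + 4) - 4/(4*x**4 - 8*x**3 + 8*x**2 - 8*x + 4)] = (15*x**3 + 11*x**2 - 3*x + 13)/(4*x**7 - 12*x**6 + 20*x**5 - 28*x**4 + 28*x**3 - 20*x**2 + 12*x - 4), which equals f(x).

An antiderivative is F(x) = -5*x/(4*x**4 - 8*x**3 + 8*x**2 - 8*x + 4) - 4/(4*x**4 - 8*x**3 + 8*x**2 - 8*x + 4).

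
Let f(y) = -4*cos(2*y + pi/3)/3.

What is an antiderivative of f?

An antiderivative is F(y) = -2*sin(2*y + pi/3)/3.

Recover f(y) by differentiating a candidate F(y); any mismatch rules it out.
Check: d/dy[-2*sin(2*y + pi/3)/3] = -4*cos(2*y + pi/3)/3 = f(y).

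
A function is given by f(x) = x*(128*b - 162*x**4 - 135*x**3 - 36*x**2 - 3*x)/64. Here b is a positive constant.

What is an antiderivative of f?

An antiderivative is F(x) = -x**2*(-64*b + 27*x**4 + 27*x**3 + 9*x**2 + x)/64.

Since d/dx undoes antidifferentiation here, F'(x) = f(x) is required of F(x).
Check: d/dx[-x**2*(-64*b + 27*x**4 + 27*x**3 + 9*x**2 + x)/64] = 2*b*x - 81*x**5/32 - 135*x**4/64 - 9*x**3/16 - 3*x**2/64, which equals f(x).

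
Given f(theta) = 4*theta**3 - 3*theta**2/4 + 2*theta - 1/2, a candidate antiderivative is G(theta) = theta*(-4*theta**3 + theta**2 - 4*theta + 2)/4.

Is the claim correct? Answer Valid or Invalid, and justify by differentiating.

d/dtheta[G] = -4*theta**3 + 3*theta**2/4 - 2*theta + 1/2
d/dtheta[G] - f(theta) = -8*theta**3 + 3*theta**2/2 - 4*theta + 1 != 0.

Invalid: d/dtheta[G] - f = -8*theta**3 + 3*theta**2/2 - 4*theta + 1, which is not 0.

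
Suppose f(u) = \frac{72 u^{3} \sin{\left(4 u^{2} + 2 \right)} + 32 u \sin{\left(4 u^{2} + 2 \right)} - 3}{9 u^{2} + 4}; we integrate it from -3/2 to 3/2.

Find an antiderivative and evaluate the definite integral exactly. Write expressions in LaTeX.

Antiderivative: F(u) = \frac{- 2 \cos{\left(4 u^{2} + 2 \right)} - \operatorname{atan}{\left(\frac{3 u}{2} \right)}}{2}; value = - \operatorname{atan}{\left(\frac{9}{4} \right)}

An antiderivative F(u) passes only if d/du[F] lands on f(u) exactly.
F(u) = \frac{- 2 \cos{\left(4 u^{2} + 2 \right)} - \operatorname{atan}{\left(\frac{3 u}{2} \right)}}{2} is an antiderivative of f.
Check: d/du[\frac{- 2 \cos{\left(4 u^{2} + 2 \right)} - \operatorname{atan}{\left(\frac{3 u}{2} \right)}}{2}] = \frac{72 u^{3} \sin{\left(4 u^{2} + 2 \right)} + 32 u \sin{\left(4 u^{2} + 2 \right)} - 3}{9 u^{2} + 4} = f(u).
F(3/2) = - \frac{\operatorname{atan}{\left(\frac{9}{4} \right)}}{2} - \cos{\left(11 \right)}; F(-3/2) = - \cos{\left(11 \right)} + \frac{\operatorname{atan}{\left(\frac{9}{4} \right)}}{2}.
Integral = F(3/2) - F(-3/2) = - \operatorname{atan}{\left(\frac{9}{4} \right)}.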